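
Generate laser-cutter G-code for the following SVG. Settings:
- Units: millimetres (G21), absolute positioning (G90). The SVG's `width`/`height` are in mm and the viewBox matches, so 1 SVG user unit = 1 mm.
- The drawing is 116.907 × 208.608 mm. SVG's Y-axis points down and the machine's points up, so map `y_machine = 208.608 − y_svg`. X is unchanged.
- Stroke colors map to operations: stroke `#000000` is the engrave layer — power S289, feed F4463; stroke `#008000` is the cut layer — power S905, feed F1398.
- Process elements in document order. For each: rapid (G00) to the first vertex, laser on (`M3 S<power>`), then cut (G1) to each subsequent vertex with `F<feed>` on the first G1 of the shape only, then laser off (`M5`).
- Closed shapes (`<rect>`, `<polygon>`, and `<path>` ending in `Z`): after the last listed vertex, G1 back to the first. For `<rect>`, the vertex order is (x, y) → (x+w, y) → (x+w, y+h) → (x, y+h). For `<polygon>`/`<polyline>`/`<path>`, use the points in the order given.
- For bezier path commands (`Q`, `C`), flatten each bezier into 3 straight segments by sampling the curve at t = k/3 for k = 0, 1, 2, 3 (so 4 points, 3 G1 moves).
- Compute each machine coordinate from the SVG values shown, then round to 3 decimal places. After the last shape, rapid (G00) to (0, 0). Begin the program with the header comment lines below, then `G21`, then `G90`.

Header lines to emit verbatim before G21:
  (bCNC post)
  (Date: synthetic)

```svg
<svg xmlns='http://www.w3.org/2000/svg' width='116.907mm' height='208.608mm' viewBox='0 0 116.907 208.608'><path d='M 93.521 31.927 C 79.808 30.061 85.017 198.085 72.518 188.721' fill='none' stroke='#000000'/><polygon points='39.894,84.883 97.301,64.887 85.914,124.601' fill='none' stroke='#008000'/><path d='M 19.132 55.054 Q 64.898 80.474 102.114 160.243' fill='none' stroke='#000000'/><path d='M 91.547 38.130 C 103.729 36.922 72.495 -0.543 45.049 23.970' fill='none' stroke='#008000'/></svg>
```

Since the viewBox matches the mm dimensions, user units are millimetres directly. The only transform is the Y-flip y_m = 208.608 − y_svg.

Shape 1 is a cubic bezier drawn with `<path>`. Its stroke #000000 means engrave at S289, F4463. After flipping Y the toolpath is (93.521,176.681) → (84.759,134.779) → (80.471,56.790) → (72.518,19.887).

Shape 2 is a regular polygon drawn with `<polygon>`. Its stroke #008000 means cut at S905, F1398. After flipping Y the toolpath is (39.894,123.725) → (97.301,143.721) → (85.914,84.007) → (39.894,123.725), returning to the start.

Shape 3 is a quadratic bezier drawn with `<path>`. Its stroke #000000 means engrave at S289, F4463. After flipping Y the toolpath is (19.132,153.554) → (48.693,130.569) → (76.353,95.506) → (102.114,48.365).

Shape 4 is a cubic bezier drawn with `<path>`. Its stroke #008000 means cut at S905, F1398. After flipping Y the toolpath is (91.547,170.478) → (91.005,180.133) → (72.009,192.130) → (45.049,184.638).

(bCNC post)
(Date: synthetic)
G21
G90
G00 X93.521 Y176.681
M3 S289
G1 X84.759 Y134.779 F4463
G1 X80.471 Y56.790
G1 X72.518 Y19.887
M5
G00 X39.894 Y123.725
M3 S905
G1 X97.301 Y143.721 F1398
G1 X85.914 Y84.007
G1 X39.894 Y123.725
M5
G00 X19.132 Y153.554
M3 S289
G1 X48.693 Y130.569 F4463
G1 X76.353 Y95.506
G1 X102.114 Y48.365
M5
G00 X91.547 Y170.478
M3 S905
G1 X91.005 Y180.133 F1398
G1 X72.009 Y192.130
G1 X45.049 Y184.638
M5
G00 X0.000 Y0.000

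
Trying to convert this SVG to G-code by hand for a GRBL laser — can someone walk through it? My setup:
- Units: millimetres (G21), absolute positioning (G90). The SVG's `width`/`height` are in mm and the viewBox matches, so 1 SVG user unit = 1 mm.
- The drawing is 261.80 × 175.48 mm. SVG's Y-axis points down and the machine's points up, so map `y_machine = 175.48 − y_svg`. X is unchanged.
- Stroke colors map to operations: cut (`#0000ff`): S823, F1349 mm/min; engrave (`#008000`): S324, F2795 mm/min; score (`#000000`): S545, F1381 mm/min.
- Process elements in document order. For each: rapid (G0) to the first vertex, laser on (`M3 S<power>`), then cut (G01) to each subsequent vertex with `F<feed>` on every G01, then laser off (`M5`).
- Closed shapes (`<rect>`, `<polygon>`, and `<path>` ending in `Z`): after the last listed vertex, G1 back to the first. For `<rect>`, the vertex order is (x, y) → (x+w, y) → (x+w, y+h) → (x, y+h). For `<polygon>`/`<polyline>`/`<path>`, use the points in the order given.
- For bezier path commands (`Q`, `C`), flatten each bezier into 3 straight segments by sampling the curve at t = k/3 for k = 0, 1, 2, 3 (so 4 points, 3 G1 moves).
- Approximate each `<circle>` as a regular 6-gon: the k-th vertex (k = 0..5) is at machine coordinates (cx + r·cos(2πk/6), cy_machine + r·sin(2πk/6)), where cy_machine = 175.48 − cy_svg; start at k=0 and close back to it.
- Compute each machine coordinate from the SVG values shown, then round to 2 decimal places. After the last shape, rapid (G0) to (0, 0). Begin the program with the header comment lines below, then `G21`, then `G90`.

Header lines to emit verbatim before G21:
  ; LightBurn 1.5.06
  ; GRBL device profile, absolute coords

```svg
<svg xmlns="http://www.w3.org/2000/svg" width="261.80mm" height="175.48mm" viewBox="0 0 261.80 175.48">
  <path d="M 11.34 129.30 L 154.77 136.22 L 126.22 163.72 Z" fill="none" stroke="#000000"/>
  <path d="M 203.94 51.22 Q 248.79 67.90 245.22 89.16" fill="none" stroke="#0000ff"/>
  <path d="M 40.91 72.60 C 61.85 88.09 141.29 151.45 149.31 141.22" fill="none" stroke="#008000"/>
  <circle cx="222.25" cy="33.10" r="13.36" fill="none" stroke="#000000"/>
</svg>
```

Since the viewBox matches the mm dimensions, user units are millimetres directly. The only transform is the Y-flip y_m = 175.48 − y_svg.

Shape 1 is a closed polygon drawn with `<path>`. Its stroke #000000 means score at S545, F1381. After flipping Y the toolpath is (11.34,46.18) → (154.77,39.26) → (126.22,11.76) → (11.34,46.18), returning to the start.

Shape 2 is a quadratic bezier drawn with `<path>`. Its stroke #0000ff means cut at S823, F1349. After flipping Y the toolpath is (203.94,124.26) → (228.46,112.63) → (242.22,99.98) → (245.22,86.32).

Shape 3 is a cubic bezier drawn with `<path>`. Its stroke #008000 means engrave at S324, F2795. After flipping Y the toolpath is (40.91,102.88) → (76.54,75.93) → (122.30,44.06) → (149.31,34.26).

Shape 4 is a circle drawn with `<circle>`. Its stroke #000000 means score at S545, F1381. After flipping Y the toolpath is (235.61,142.38) → (228.93,153.95) → (215.57,153.95) → (208.89,142.38) → (215.57,130.81) → (228.93,130.81) → (235.61,142.38), returning to the start.

; LightBurn 1.5.06
; GRBL device profile, absolute coords
G21
G90
G0 X11.34 Y46.18
M3 S545
G01 X154.77 Y39.26 F1381
G01 X126.22 Y11.76 F1381
G01 X11.34 Y46.18 F1381
M5
G0 X203.94 Y124.26
M3 S823
G01 X228.46 Y112.63 F1349
G01 X242.22 Y99.98 F1349
G01 X245.22 Y86.32 F1349
M5
G0 X40.91 Y102.88
M3 S324
G01 X76.54 Y75.93 F2795
G01 X122.30 Y44.06 F2795
G01 X149.31 Y34.26 F2795
M5
G0 X235.61 Y142.38
M3 S545
G01 X228.93 Y153.95 F1381
G01 X215.57 Y153.95 F1381
G01 X208.89 Y142.38 F1381
G01 X215.57 Y130.81 F1381
G01 X228.93 Y130.81 F1381
G01 X235.61 Y142.38 F1381
M5
G0 X0.00 Y0.00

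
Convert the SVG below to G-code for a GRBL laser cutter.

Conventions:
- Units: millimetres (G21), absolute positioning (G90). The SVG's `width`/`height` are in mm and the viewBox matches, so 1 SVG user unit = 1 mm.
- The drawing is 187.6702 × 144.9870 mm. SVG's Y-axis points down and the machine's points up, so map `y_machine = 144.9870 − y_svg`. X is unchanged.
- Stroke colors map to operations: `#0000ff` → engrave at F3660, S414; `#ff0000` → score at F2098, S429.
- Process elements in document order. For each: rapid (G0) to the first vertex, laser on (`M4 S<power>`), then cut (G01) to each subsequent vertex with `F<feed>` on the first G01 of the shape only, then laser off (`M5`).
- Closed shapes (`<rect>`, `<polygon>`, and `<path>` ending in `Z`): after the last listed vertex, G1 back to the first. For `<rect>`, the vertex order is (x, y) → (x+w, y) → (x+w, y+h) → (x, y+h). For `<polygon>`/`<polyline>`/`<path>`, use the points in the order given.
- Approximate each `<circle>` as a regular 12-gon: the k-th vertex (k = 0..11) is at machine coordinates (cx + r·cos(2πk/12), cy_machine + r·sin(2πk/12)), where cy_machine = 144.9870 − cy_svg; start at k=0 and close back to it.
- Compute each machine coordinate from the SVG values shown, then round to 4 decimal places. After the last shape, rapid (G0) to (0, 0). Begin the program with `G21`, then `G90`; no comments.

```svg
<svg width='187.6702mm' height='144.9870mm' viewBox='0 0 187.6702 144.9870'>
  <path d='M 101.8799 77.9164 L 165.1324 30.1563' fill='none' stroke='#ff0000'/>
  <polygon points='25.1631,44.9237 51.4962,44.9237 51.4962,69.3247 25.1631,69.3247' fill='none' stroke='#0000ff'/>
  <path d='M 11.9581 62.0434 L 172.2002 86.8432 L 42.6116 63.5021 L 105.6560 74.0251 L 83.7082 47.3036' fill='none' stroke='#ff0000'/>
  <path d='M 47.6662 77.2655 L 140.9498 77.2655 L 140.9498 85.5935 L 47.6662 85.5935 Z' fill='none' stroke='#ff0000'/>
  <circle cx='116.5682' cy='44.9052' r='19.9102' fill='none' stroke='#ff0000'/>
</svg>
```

G21
G90
G0 X101.8799 Y67.0706
M4 S429
G01 X165.1324 Y114.8307 F2098
M5
G0 X25.1631 Y100.0633
M4 S414
G01 X51.4962 Y100.0633 F3660
G01 X51.4962 Y75.6623
G01 X25.1631 Y75.6623
G01 X25.1631 Y100.0633
M5
G0 X11.9581 Y82.9436
M4 S429
G01 X172.2002 Y58.1438 F2098
G01 X42.6116 Y81.4849
G01 X105.6560 Y70.9619
G01 X83.7082 Y97.6834
M5
G0 X47.6662 Y67.7215
M4 S429
G01 X140.9498 Y67.7215 F2098
G01 X140.9498 Y59.3935
G01 X47.6662 Y59.3935
G01 X47.6662 Y67.7215
M5
G0 X136.4784 Y100.0818
M4 S429
G01 X133.8109 Y110.0369 F2098
G01 X126.5233 Y117.3245
G01 X116.5682 Y119.9920
G01 X106.6131 Y117.3245
G01 X99.3255 Y110.0369
G01 X96.6580 Y100.0818
G01 X99.3255 Y90.1267
G01 X106.6131 Y82.8391
G01 X116.5682 Y80.1716
G01 X126.5233 Y82.8391
G01 X133.8109 Y90.1267
G01 X136.4784 Y100.0818
M5
G0 X0.0000 Y0.0000

viewBox `0 0 187.6702 144.9870` with mm width/height → 1 unit = 1 mm. Flip: y_m = 144.9870 − y_svg.

**Shape 1** — `<path>` line segment, stroke `#ff0000` → score (S429, F2098). Machine vertices: (101.8799,67.0706) → (165.1324,114.8307). Open path.

**Shape 2** — `<polygon>` rectangle, stroke `#0000ff` → engrave (S414, F3660). Machine vertices: (25.1631,100.0633) → (51.4962,100.0633) → (51.4962,75.6623) → (25.1631,75.6623) → (25.1631,100.0633). Closed: final G1 returns to the first vertex.

**Shape 3** — `<path>` open polyline, stroke `#ff0000` → score (S429, F2098). Machine vertices: (11.9581,82.9436) → (172.2002,58.1438) → (42.6116,81.4849) → (105.6560,70.9619) → (83.7082,97.6834). Open path.

**Shape 4** — `<path>` rectangle, stroke `#ff0000` → score (S429, F2098). Machine vertices: (47.6662,67.7215) → (140.9498,67.7215) → (140.9498,59.3935) → (47.6662,59.3935) → (47.6662,67.7215). Closed: final G1 returns to the first vertex.

**Shape 5** — `<circle>` circle, stroke `#ff0000` → score (S429, F2098). Machine vertices: (136.4784,100.0818) → (133.8109,110.0369) → (126.5233,117.3245) → (116.5682,119.9920) → (106.6131,117.3245) → (99.3255,110.0369) → (96.6580,100.0818) → (99.3255,90.1267) → (106.6131,82.8391) → (116.5682,80.1716) → (126.5233,82.8391) → (133.8109,90.1267) → (136.4784,100.0818). Closed: final G1 returns to the first vertex.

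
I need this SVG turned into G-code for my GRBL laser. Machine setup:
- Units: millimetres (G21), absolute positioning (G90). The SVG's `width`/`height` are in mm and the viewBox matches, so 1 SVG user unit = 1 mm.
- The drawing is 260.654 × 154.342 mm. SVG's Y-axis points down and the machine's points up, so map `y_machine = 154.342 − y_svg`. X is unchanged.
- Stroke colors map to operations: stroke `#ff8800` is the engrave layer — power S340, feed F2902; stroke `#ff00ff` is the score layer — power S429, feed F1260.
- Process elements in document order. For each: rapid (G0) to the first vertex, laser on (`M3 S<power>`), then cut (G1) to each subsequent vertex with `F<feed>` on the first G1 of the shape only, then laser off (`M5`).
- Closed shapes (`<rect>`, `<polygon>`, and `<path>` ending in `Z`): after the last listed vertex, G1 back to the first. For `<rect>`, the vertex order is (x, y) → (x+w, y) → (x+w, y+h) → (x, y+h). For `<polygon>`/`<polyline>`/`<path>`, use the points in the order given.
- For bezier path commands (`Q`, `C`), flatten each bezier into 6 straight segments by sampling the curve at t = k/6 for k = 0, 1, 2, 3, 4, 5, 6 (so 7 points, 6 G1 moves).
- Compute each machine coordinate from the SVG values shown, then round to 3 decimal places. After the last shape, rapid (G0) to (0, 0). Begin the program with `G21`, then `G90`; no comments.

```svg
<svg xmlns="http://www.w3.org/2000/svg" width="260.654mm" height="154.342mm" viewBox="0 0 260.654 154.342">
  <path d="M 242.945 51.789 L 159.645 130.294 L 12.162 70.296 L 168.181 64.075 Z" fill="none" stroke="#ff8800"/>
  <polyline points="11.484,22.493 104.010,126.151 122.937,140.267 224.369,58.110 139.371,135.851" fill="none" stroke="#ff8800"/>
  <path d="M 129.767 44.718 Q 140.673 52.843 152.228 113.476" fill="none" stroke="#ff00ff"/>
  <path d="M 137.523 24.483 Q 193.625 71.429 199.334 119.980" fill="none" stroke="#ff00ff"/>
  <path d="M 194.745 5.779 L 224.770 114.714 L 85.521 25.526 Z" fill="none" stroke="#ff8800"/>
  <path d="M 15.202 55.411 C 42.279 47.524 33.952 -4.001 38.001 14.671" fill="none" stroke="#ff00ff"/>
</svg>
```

1 u = 1 mm; y_m = 154.342 − y.

[1] `<path>` closed polygon, #ff8800→engrave S340 F2902: (242.945,102.553) → (159.645,24.048) → (12.162,84.046) → (168.181,90.267) → (242.945,102.553) (closed)

[2] `<polyline>` open polyline, #ff8800→engrave S340 F2902: (11.484,131.849) → (104.010,28.191) → (122.937,14.075) → (224.369,96.232) → (139.371,18.491)

[3] `<path>` quadratic bezier, #ff00ff→score S429 F1260: (129.767,109.624) → (133.420,105.457) → (137.110,98.373) → (140.835,88.372) → (144.597,75.454) → (148.394,59.618) → (152.228,40.866)

[4] `<path>` quadratic bezier, #ff00ff→score S429 F1260: (137.523,129.859) → (154.824,114.166) → (169.325,98.383) → (181.027,82.512) → (189.929,66.551) → (196.031,50.501) → (199.334,34.362)

[5] `<path>` closed polygon, #ff8800→engrave S340 F2902: (194.745,148.563) → (224.770,39.628) → (85.521,128.816) → (194.745,148.563) (closed)

[6] `<path>` cubic bezier, #ff00ff→score S429 F1260: (15.202,98.931) → (26.011,105.984) → (32.247,117.148) → (35.237,129.261) → (36.308,139.160) → (36.787,143.684) → (38.001,139.671)

G21
G90
G0 X242.945 Y102.553
M3 S340
G1 X159.645 Y24.048 F2902
G1 X12.162 Y84.046
G1 X168.181 Y90.267
G1 X242.945 Y102.553
M5
G0 X11.484 Y131.849
M3 S340
G1 X104.010 Y28.191 F2902
G1 X122.937 Y14.075
G1 X224.369 Y96.232
G1 X139.371 Y18.491
M5
G0 X129.767 Y109.624
M3 S429
G1 X133.420 Y105.457 F1260
G1 X137.110 Y98.373
G1 X140.835 Y88.372
G1 X144.597 Y75.454
G1 X148.394 Y59.618
G1 X152.228 Y40.866
M5
G0 X137.523 Y129.859
M3 S429
G1 X154.824 Y114.166 F1260
G1 X169.325 Y98.383
G1 X181.027 Y82.512
G1 X189.929 Y66.551
G1 X196.031 Y50.501
G1 X199.334 Y34.362
M5
G0 X194.745 Y148.563
M3 S340
G1 X224.770 Y39.628 F2902
G1 X85.521 Y128.816
G1 X194.745 Y148.563
M5
G0 X15.202 Y98.931
M3 S429
G1 X26.011 Y105.984 F1260
G1 X32.247 Y117.148
G1 X35.237 Y129.261
G1 X36.308 Y139.160
G1 X36.787 Y143.684
G1 X38.001 Y139.671
M5
G0 X0.000 Y0.000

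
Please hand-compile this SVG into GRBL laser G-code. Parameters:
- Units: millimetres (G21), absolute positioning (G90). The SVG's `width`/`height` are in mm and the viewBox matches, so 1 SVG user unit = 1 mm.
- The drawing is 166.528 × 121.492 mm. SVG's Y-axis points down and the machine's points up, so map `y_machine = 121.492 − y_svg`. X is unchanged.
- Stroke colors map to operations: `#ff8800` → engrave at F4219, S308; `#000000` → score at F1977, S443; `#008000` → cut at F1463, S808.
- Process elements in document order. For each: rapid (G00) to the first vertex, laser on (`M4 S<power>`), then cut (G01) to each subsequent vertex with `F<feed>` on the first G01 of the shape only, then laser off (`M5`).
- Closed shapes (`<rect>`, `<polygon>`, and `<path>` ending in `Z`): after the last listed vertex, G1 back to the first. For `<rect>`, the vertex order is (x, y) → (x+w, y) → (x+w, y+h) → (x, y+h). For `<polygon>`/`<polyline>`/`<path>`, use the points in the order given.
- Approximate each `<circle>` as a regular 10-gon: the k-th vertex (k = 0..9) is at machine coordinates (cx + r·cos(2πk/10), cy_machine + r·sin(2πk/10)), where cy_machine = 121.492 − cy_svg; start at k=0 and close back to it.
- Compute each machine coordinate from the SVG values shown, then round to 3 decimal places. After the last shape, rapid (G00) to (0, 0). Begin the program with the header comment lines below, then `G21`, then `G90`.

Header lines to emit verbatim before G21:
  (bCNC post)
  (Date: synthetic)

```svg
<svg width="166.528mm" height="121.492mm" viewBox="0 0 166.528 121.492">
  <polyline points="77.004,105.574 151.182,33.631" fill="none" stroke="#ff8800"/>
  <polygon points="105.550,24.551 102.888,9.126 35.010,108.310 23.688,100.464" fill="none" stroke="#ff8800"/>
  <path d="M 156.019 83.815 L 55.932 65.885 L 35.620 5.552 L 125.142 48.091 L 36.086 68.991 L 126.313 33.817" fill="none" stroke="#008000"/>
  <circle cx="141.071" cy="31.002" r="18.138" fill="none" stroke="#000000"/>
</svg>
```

Since the viewBox matches the mm dimensions, user units are millimetres directly. The only transform is the Y-flip y_m = 121.492 − y_svg.

Shape 1 is a line segment drawn with `<polyline>`. Its stroke #ff8800 means engrave at S308, F4219. After flipping Y the toolpath is (77.004,15.918) → (151.182,87.861).

Shape 2 is a closed polygon drawn with `<polygon>`. Its stroke #ff8800 means engrave at S308, F4219. After flipping Y the toolpath is (105.550,96.941) → (102.888,112.366) → (35.010,13.182) → (23.688,21.028) → (105.550,96.941), returning to the start.

Shape 3 is a open polyline drawn with `<path>`. Its stroke #008000 means cut at S808, F1463. After flipping Y the toolpath is (156.019,37.677) → (55.932,55.607) → (35.620,115.940) → (125.142,73.401) → (36.086,52.501) → (126.313,87.675).

Shape 4 is a circle drawn with `<circle>`. Its stroke #000000 means score at S443, F1977. After flipping Y the toolpath is (159.209,90.490) → (155.745,101.151) → (146.676,107.740) → (135.466,107.740) → (126.397,101.151) → (122.933,90.490) → (126.397,79.829) → (135.466,73.240) → (146.676,73.240) → (155.745,79.829) → (159.209,90.490), returning to the start.

(bCNC post)
(Date: synthetic)
G21
G90
G00 X77.004 Y15.918
M4 S308
G01 X151.182 Y87.861 F4219
M5
G00 X105.550 Y96.941
M4 S308
G01 X102.888 Y112.366 F4219
G01 X35.010 Y13.182
G01 X23.688 Y21.028
G01 X105.550 Y96.941
M5
G00 X156.019 Y37.677
M4 S808
G01 X55.932 Y55.607 F1463
G01 X35.620 Y115.940
G01 X125.142 Y73.401
G01 X36.086 Y52.501
G01 X126.313 Y87.675
M5
G00 X159.209 Y90.490
M4 S443
G01 X155.745 Y101.151 F1977
G01 X146.676 Y107.740
G01 X135.466 Y107.740
G01 X126.397 Y101.151
G01 X122.933 Y90.490
G01 X126.397 Y79.829
G01 X135.466 Y73.240
G01 X146.676 Y73.240
G01 X155.745 Y79.829
G01 X159.209 Y90.490
M5
G00 X0.000 Y0.000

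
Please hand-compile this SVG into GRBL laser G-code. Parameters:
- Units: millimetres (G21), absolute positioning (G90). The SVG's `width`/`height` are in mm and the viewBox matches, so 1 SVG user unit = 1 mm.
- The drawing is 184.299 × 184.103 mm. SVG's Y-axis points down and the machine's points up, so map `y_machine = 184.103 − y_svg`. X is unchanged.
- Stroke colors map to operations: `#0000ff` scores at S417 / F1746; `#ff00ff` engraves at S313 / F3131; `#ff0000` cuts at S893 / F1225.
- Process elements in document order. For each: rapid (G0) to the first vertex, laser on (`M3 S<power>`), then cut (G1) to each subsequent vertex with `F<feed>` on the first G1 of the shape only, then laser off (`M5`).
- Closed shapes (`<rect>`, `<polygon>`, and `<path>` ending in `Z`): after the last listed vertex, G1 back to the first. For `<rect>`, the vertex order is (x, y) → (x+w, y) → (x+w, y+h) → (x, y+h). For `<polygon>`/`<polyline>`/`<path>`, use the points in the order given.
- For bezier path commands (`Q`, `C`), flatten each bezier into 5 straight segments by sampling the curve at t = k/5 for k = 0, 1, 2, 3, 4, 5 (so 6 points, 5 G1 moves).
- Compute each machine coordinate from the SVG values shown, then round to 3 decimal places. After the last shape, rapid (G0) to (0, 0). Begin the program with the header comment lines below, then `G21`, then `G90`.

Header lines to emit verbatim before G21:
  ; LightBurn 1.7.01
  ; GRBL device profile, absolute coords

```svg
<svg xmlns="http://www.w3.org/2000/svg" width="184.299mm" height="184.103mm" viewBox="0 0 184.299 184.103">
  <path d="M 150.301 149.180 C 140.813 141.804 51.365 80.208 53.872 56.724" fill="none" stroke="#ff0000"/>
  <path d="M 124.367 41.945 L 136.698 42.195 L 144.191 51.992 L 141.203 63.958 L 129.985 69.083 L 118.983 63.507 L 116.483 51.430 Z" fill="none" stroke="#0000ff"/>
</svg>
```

; LightBurn 1.7.01
; GRBL device profile, absolute coords
G21
G90
G0 X150.301 Y34.923
M3 S893
G1 X136.388 Y45.116 F1225
G1 X111.537 Y63.891
G1 X83.999 Y86.814
G1 X62.027 Y109.454
G1 X53.872 Y127.379
M5
G0 X124.367 Y142.158
M3 S417
G1 X136.698 Y141.908 F1746
G1 X144.191 Y132.111
G1 X141.203 Y120.145
G1 X129.985 Y115.020
G1 X118.983 Y120.596
G1 X116.483 Y132.673
G1 X124.367 Y142.158
M5
G0 X0.000 Y0.000

Since the viewBox matches the mm dimensions, user units are millimetres directly. The only transform is the Y-flip y_m = 184.103 − y_svg.

Shape 1 is a cubic bezier drawn with `<path>`. Its stroke #ff0000 means cut at S893, F1225. After flipping Y the toolpath is (150.301,34.923) → (136.388,45.116) → (111.537,63.891) → (83.999,86.814) → (62.027,109.454) → (53.872,127.379).

Shape 2 is a regular polygon drawn with `<path>`. Its stroke #0000ff means score at S417, F1746. After flipping Y the toolpath is (124.367,142.158) → (136.698,141.908) → (144.191,132.111) → (141.203,120.145) → (129.985,115.020) → (118.983,120.596) → (116.483,132.673) → (124.367,142.158), returning to the start.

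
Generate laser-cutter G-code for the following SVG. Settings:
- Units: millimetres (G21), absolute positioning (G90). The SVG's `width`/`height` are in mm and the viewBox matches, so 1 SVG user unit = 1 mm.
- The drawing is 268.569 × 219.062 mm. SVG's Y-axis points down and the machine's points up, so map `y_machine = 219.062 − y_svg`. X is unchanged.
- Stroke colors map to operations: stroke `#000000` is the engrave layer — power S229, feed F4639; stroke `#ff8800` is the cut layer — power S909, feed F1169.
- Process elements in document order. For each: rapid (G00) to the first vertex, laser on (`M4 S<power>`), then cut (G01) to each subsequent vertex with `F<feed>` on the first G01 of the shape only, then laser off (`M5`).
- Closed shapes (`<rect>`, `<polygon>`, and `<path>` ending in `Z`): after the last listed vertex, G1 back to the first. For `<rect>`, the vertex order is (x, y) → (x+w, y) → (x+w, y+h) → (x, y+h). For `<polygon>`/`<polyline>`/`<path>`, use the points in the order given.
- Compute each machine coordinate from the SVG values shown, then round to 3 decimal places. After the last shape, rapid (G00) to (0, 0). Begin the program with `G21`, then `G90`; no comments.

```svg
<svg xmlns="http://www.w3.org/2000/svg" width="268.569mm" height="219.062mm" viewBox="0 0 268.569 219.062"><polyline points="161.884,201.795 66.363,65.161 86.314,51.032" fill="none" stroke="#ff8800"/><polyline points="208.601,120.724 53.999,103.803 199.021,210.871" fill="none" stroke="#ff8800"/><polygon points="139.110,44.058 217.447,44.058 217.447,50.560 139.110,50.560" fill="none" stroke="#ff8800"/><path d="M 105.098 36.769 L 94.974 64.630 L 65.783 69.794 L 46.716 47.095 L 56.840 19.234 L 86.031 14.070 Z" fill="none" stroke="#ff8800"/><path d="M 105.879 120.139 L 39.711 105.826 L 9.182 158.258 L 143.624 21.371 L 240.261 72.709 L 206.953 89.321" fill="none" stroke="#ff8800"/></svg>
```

G21
G90
G00 X161.884 Y17.267
M4 S909
G01 X66.363 Y153.901 F1169
G01 X86.314 Y168.030
M5
G00 X208.601 Y98.338
M4 S909
G01 X53.999 Y115.259 F1169
G01 X199.021 Y8.191
M5
G00 X139.110 Y175.004
M4 S909
G01 X217.447 Y175.004 F1169
G01 X217.447 Y168.502
G01 X139.110 Y168.502
G01 X139.110 Y175.004
M5
G00 X105.098 Y182.293
M4 S909
G01 X94.974 Y154.432 F1169
G01 X65.783 Y149.268
G01 X46.716 Y171.967
G01 X56.840 Y199.828
G01 X86.031 Y204.992
G01 X105.098 Y182.293
M5
G00 X105.879 Y98.923
M4 S909
G01 X39.711 Y113.236 F1169
G01 X9.182 Y60.804
G01 X143.624 Y197.691
G01 X240.261 Y146.353
G01 X206.953 Y129.741
M5
G00 X0.000 Y0.000

viewBox `0 0 268.569 219.062` with mm width/height → 1 unit = 1 mm. Flip: y_m = 219.062 − y_svg.

**Shape 1** — `<polyline>` open polyline, stroke `#ff8800` → cut (S909, F1169). Machine vertices: (161.884,17.267) → (66.363,153.901) → (86.314,168.030). Open path.

**Shape 2** — `<polyline>` open polyline, stroke `#ff8800` → cut (S909, F1169). Machine vertices: (208.601,98.338) → (53.999,115.259) → (199.021,8.191). Open path.

**Shape 3** — `<polygon>` rectangle, stroke `#ff8800` → cut (S909, F1169). Machine vertices: (139.110,175.004) → (217.447,175.004) → (217.447,168.502) → (139.110,168.502) → (139.110,175.004). Closed: final G1 returns to the first vertex.

**Shape 4** — `<path>` regular polygon, stroke `#ff8800` → cut (S909, F1169). Machine vertices: (105.098,182.293) → (94.974,154.432) → (65.783,149.268) → (46.716,171.967) → (56.840,199.828) → (86.031,204.992) → (105.098,182.293). Closed: final G1 returns to the first vertex.

**Shape 5** — `<path>` open polyline, stroke `#ff8800` → cut (S909, F1169). Machine vertices: (105.879,98.923) → (39.711,113.236) → (9.182,60.804) → (143.624,197.691) → (240.261,146.353) → (206.953,129.741). Open path.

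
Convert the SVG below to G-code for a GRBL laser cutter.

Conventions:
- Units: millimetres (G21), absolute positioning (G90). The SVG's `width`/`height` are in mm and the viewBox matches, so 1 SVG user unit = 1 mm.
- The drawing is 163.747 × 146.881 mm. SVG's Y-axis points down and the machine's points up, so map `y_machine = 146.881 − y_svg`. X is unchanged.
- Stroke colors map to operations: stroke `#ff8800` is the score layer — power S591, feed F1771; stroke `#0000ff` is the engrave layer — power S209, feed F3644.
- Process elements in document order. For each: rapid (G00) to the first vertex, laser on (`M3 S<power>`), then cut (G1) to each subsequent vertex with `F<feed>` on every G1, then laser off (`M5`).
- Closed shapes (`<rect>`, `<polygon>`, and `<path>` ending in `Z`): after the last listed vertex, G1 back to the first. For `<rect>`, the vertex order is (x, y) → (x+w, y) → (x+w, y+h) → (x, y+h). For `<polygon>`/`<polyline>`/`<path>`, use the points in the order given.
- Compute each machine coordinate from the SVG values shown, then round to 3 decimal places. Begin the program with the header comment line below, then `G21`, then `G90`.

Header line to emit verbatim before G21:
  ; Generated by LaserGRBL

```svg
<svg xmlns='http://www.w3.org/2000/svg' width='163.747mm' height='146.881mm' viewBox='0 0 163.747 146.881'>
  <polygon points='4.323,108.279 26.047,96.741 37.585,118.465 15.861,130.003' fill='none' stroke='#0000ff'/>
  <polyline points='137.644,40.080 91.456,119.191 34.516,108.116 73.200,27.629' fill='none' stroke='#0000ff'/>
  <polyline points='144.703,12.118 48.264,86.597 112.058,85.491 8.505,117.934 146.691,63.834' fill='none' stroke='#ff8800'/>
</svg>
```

; Generated by LaserGRBL
G21
G90
G00 X4.323 Y38.602
M3 S209
G1 X26.047 Y50.140 F3644
G1 X37.585 Y28.416 F3644
G1 X15.861 Y16.878 F3644
G1 X4.323 Y38.602 F3644
M5
G00 X137.644 Y106.801
M3 S209
G1 X91.456 Y27.690 F3644
G1 X34.516 Y38.765 F3644
G1 X73.200 Y119.252 F3644
M5
G00 X144.703 Y134.763
M3 S591
G1 X48.264 Y60.284 F1771
G1 X112.058 Y61.390 F1771
G1 X8.505 Y28.947 F1771
G1 X146.691 Y83.047 F1771
M5

1 u = 1 mm; y_m = 146.881 − y.

[1] `<polygon>` regular polygon, #0000ff→engrave S209 F3644: (4.323,38.602) → (26.047,50.140) → (37.585,28.416) → (15.861,16.878) → (4.323,38.602) (closed)

[2] `<polyline>` open polyline, #0000ff→engrave S209 F3644: (137.644,106.801) → (91.456,27.690) → (34.516,38.765) → (73.200,119.252)

[3] `<polyline>` open polyline, #ff8800→score S591 F1771: (144.703,134.763) → (48.264,60.284) → (112.058,61.390) → (8.505,28.947) → (146.691,83.047)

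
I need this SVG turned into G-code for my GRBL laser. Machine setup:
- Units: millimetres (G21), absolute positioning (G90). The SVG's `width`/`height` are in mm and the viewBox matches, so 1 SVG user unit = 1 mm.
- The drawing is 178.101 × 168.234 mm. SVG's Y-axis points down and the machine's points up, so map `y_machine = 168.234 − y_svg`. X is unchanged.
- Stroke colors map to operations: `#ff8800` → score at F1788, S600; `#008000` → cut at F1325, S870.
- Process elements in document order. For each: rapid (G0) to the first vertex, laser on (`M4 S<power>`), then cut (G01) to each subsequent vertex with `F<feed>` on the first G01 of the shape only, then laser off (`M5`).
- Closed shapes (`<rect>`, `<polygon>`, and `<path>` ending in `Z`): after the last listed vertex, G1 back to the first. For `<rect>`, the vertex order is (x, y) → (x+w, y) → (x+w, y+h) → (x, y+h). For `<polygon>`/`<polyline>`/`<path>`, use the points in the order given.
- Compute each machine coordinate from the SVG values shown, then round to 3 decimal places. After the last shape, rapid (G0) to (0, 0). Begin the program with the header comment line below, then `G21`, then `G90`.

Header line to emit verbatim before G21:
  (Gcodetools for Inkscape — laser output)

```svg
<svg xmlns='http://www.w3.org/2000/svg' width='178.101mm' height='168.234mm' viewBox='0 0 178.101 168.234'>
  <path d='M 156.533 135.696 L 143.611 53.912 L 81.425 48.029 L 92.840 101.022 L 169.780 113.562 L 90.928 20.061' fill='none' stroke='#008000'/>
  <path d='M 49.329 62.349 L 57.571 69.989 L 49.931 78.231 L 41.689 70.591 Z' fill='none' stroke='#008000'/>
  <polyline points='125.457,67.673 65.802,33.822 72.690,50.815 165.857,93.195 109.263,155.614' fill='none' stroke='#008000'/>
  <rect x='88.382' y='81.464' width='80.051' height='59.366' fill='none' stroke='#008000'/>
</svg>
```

Since the viewBox matches the mm dimensions, user units are millimetres directly. The only transform is the Y-flip y_m = 168.234 − y_svg.

Shape 1 is a open polyline drawn with `<path>`. Its stroke #008000 means cut at S870, F1325. After flipping Y the toolpath is (156.533,32.538) → (143.611,114.322) → (81.425,120.205) → (92.840,67.212) → (169.780,54.672) → (90.928,148.173).

Shape 2 is a regular polygon drawn with `<path>`. Its stroke #008000 means cut at S870, F1325. After flipping Y the toolpath is (49.329,105.885) → (57.571,98.245) → (49.931,90.003) → (41.689,97.643) → (49.329,105.885), returning to the start.

Shape 3 is a open polyline drawn with `<polyline>`. Its stroke #008000 means cut at S870, F1325. After flipping Y the toolpath is (125.457,100.561) → (65.802,134.412) → (72.690,117.419) → (165.857,75.039) → (109.263,12.620).

Shape 4 is a rectangle drawn with `<rect>`. Its stroke #008000 means cut at S870, F1325. After flipping Y the toolpath is (88.382,86.770) → (168.433,86.770) → (168.433,27.404) → (88.382,27.404) → (88.382,86.770), returning to the start.

(Gcodetools for Inkscape — laser output)
G21
G90
G0 X156.533 Y32.538
M4 S870
G01 X143.611 Y114.322 F1325
G01 X81.425 Y120.205
G01 X92.840 Y67.212
G01 X169.780 Y54.672
G01 X90.928 Y148.173
M5
G0 X49.329 Y105.885
M4 S870
G01 X57.571 Y98.245 F1325
G01 X49.931 Y90.003
G01 X41.689 Y97.643
G01 X49.329 Y105.885
M5
G0 X125.457 Y100.561
M4 S870
G01 X65.802 Y134.412 F1325
G01 X72.690 Y117.419
G01 X165.857 Y75.039
G01 X109.263 Y12.620
M5
G0 X88.382 Y86.770
M4 S870
G01 X168.433 Y86.770 F1325
G01 X168.433 Y27.404
G01 X88.382 Y27.404
G01 X88.382 Y86.770
M5
G0 X0.000 Y0.000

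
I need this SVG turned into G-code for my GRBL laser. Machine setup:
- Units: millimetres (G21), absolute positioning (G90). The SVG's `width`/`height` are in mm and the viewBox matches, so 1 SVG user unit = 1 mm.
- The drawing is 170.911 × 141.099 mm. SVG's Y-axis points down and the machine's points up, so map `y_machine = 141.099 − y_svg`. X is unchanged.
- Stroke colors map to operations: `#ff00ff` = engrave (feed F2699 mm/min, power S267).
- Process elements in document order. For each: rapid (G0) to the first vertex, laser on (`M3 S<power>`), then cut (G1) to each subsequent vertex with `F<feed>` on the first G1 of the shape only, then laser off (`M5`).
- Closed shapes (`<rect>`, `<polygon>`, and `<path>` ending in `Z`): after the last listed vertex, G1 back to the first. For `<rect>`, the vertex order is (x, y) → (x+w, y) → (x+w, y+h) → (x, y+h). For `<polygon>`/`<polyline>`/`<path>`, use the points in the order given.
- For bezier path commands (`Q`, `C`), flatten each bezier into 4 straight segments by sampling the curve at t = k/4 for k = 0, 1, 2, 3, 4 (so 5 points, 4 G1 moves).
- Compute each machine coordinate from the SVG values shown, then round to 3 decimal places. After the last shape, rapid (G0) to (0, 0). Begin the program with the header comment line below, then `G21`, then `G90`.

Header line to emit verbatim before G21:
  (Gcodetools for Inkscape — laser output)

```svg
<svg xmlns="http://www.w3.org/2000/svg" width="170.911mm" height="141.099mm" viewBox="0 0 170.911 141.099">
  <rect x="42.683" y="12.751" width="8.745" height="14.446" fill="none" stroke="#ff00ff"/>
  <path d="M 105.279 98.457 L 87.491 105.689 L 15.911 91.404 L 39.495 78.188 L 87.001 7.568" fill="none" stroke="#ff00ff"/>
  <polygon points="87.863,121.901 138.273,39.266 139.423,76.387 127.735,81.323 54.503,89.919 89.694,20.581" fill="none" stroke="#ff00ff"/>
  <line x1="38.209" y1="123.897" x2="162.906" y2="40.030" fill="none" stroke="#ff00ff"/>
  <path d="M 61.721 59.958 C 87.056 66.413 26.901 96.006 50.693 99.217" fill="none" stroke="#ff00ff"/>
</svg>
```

(Gcodetools for Inkscape — laser output)
G21
G90
G0 X42.683 Y128.348
M3 S267
G1 X51.428 Y128.348 F2699
G1 X51.428 Y113.902
G1 X42.683 Y113.902
G1 X42.683 Y128.348
M5
G0 X105.279 Y42.642
M3 S267
G1 X87.491 Y35.410 F2699
G1 X15.911 Y49.695
G1 X39.495 Y62.911
G1 X87.001 Y133.531
M5
G0 X87.863 Y19.198
M3 S267
G1 X138.273 Y101.833 F2699
G1 X139.423 Y64.712
G1 X127.735 Y59.776
G1 X54.503 Y51.180
G1 X89.694 Y120.518
G1 X87.863 Y19.198
M5
G0 X38.209 Y17.202
M3 S267
G1 X162.906 Y101.069 F2699
M5
G0 X61.721 Y81.141
M3 S267
G1 X67.340 Y72.735 F2699
G1 X56.786 Y60.295
G1 X45.942 Y48.463
G1 X50.693 Y41.882
M5
G0 X0.000 Y0.000

1 u = 1 mm; y_m = 141.099 − y.

[1] `<rect>` rectangle, #ff00ff→engrave S267 F2699: (42.683,128.348) → (51.428,128.348) → (51.428,113.902) → (42.683,113.902) → (42.683,128.348) (closed)

[2] `<path>` open polyline, #ff00ff→engrave S267 F2699: (105.279,42.642) → (87.491,35.410) → (15.911,49.695) → (39.495,62.911) → (87.001,133.531)

[3] `<polygon>` closed polygon, #ff00ff→engrave S267 F2699: (87.863,19.198) → (138.273,101.833) → (139.423,64.712) → (127.735,59.776) → (54.503,51.180) → (89.694,120.518) → (87.863,19.198) (closed)

[4] `<line>` line segment, #ff00ff→engrave S267 F2699: (38.209,17.202) → (162.906,101.069)

[5] `<path>` cubic bezier, #ff00ff→engrave S267 F2699: (61.721,81.141) → (67.340,72.735) → (56.786,60.295) → (45.942,48.463) → (50.693,41.882)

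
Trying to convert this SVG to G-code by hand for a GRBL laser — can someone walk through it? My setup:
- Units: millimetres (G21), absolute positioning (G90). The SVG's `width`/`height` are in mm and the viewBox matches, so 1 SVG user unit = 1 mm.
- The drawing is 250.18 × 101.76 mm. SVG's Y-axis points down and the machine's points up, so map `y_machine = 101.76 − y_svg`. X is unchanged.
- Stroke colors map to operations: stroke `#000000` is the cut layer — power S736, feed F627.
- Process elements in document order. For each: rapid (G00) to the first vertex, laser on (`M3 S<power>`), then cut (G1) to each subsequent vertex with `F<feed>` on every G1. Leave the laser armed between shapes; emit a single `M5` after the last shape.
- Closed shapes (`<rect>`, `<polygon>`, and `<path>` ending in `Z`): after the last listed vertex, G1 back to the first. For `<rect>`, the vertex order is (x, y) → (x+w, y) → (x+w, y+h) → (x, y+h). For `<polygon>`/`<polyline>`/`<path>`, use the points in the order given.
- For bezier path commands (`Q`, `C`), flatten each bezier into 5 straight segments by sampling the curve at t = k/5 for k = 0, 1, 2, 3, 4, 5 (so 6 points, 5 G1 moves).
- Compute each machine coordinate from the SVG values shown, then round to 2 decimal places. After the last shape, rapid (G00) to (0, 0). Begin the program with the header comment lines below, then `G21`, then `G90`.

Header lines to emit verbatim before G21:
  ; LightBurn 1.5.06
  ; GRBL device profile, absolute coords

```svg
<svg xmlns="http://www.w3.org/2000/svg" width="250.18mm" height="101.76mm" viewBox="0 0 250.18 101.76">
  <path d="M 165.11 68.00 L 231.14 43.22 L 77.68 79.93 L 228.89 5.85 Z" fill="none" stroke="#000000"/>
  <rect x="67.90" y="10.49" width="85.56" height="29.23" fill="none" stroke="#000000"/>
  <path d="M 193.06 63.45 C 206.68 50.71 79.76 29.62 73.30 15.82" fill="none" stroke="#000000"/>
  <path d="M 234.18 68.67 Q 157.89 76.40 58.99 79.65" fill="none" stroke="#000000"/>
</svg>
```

1 u = 1 mm; y_m = 101.76 − y.

[1] `<path>` closed polygon, #000000→cut S736 F627: (165.11,33.76) → (231.14,58.54) → (77.68,21.83) → (228.89,95.91) → (165.11,33.76) (closed)

[2] `<rect>` rectangle, #000000→cut S736 F627: (67.90,91.27) → (153.46,91.27) → (153.46,62.04) → (67.90,62.04) → (67.90,91.27) (closed)

[3] `<path>` cubic bezier, #000000→cut S736 F627: (193.06,38.31) → (186.46,46.83) → (158.65,56.61) → (122.17,66.88) → (89.54,76.91) → (73.30,85.94)

[4] `<path>` quadratic bezier, #000000→cut S736 F627: (234.18,33.09) → (202.76,30.18) → (169.53,27.62) → (134.49,25.43) → (97.65,23.59) → (58.99,22.11)

; LightBurn 1.5.06
; GRBL device profile, absolute coords
G21
G90
G00 X165.11 Y33.76
M3 S736
G1 X231.14 Y58.54 F627
G1 X77.68 Y21.83 F627
G1 X228.89 Y95.91 F627
G1 X165.11 Y33.76 F627
G00 X67.90 Y91.27
M3 S736
G1 X153.46 Y91.27 F627
G1 X153.46 Y62.04 F627
G1 X67.90 Y62.04 F627
G1 X67.90 Y91.27 F627
G00 X193.06 Y38.31
M3 S736
G1 X186.46 Y46.83 F627
G1 X158.65 Y56.61 F627
G1 X122.17 Y66.88 F627
G1 X89.54 Y76.91 F627
G1 X73.30 Y85.94 F627
G00 X234.18 Y33.09
M3 S736
G1 X202.76 Y30.18 F627
G1 X169.53 Y27.62 F627
G1 X134.49 Y25.43 F627
G1 X97.65 Y23.59 F627
G1 X58.99 Y22.11 F627
M5
G00 X0.00 Y0.00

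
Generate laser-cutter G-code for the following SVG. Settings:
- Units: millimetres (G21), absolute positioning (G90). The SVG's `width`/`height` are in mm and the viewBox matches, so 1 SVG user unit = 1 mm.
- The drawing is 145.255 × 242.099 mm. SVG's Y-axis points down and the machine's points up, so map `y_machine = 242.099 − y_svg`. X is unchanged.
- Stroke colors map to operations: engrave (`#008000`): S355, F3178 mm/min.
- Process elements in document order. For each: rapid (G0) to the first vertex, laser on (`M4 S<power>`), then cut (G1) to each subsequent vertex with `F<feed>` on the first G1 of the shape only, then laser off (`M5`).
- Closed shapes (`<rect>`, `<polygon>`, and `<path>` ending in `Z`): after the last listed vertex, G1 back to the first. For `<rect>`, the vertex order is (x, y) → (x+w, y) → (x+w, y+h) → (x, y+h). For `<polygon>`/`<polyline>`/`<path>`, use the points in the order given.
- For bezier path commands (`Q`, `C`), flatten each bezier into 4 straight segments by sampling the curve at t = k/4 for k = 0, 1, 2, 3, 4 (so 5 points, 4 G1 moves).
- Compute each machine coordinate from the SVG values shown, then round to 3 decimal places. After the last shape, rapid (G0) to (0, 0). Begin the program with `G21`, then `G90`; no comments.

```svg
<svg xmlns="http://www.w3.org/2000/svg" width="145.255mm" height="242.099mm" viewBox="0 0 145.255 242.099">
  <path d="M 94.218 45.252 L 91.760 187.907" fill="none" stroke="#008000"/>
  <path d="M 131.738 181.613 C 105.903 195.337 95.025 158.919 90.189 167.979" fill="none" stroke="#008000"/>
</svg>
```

G21
G90
G0 X94.218 Y196.847
M4 S355
G1 X91.760 Y54.192 F3178
M5
G0 X131.738 Y60.486
M4 S355
G1 X115.027 Y58.101 F3178
G1 X103.089 Y65.554
G1 X95.088 Y73.882
G1 X90.189 Y74.120
M5
G0 X0.000 Y0.000

Since the viewBox matches the mm dimensions, user units are millimetres directly. The only transform is the Y-flip y_m = 242.099 − y_svg.

Shape 1 is a line segment drawn with `<path>`. Its stroke #008000 means engrave at S355, F3178. After flipping Y the toolpath is (94.218,196.847) → (91.760,54.192).

Shape 2 is a cubic bezier drawn with `<path>`. Its stroke #008000 means engrave at S355, F3178. After flipping Y the toolpath is (131.738,60.486) → (115.027,58.101) → (103.089,65.554) → (95.088,73.882) → (90.189,74.120).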